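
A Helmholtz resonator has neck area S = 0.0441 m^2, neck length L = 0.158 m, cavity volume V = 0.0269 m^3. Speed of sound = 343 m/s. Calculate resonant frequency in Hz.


Given values:
  S = 0.0441 m^2, L = 0.158 m, V = 0.0269 m^3, c = 343 m/s
Formula: f = (c / (2*pi)) * sqrt(S / (V * L))
Compute V * L = 0.0269 * 0.158 = 0.0042502
Compute S / (V * L) = 0.0441 / 0.0042502 = 10.376
Compute sqrt(10.376) = 3.22118
Compute c / (2*pi) = 343 / 6.283185 = 54.590148
f = 54.590148 * 3.22118 = 175.84

175.84 Hz


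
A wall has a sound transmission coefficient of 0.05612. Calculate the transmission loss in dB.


Given values:
  tau = 0.05612
Formula: TL = 10 * log10(1 / tau)
Compute 1 / tau = 1 / 0.05612 = 17.819
Compute log10(17.819) = 1.250883
TL = 10 * 1.250883 = 12.51

12.51 dB


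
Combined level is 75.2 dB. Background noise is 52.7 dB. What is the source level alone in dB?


Given values:
  L_total = 75.2 dB, L_bg = 52.7 dB
Formula: L_source = 10 * log10(10^(L_total/10) - 10^(L_bg/10))
Convert to linear:
  10^(75.2/10) = 33113112.1483
  10^(52.7/10) = 186208.7137
Difference: 33113112.1483 - 186208.7137 = 32926903.4346
L_source = 10 * log10(32926903.4346) = 75.18

75.18 dB


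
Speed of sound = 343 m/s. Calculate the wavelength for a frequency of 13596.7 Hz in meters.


Given values:
  c = 343 m/s, f = 13596.7 Hz
Formula: lambda = c / f
lambda = 343 / 13596.7
lambda = 0.0252

0.0252 m


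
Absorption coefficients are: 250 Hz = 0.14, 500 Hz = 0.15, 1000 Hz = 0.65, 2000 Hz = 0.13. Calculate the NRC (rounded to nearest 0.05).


Given values:
  a_250 = 0.14, a_500 = 0.15
  a_1000 = 0.65, a_2000 = 0.13
Formula: NRC = (a250 + a500 + a1000 + a2000) / 4
Sum = 0.14 + 0.15 + 0.65 + 0.13 = 1.07
NRC = 1.07 / 4 = 0.2675
Rounded to nearest 0.05: 0.25

0.25


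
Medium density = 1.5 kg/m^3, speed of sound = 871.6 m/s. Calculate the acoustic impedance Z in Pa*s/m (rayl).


Given values:
  rho = 1.5 kg/m^3
  c = 871.6 m/s
Formula: Z = rho * c
Z = 1.5 * 871.6
Z = 1307.4

1307.4 rayl


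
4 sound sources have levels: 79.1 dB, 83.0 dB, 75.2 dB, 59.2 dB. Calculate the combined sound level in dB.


Formula: L_total = 10 * log10( sum(10^(Li/10)) )
  Source 1: 10^(79.1/10) = 81283051.6164
  Source 2: 10^(83.0/10) = 199526231.4969
  Source 3: 10^(75.2/10) = 33113112.1483
  Source 4: 10^(59.2/10) = 831763.7711
Sum of linear values = 314754159.0327
L_total = 10 * log10(314754159.0327) = 84.98

84.98 dB


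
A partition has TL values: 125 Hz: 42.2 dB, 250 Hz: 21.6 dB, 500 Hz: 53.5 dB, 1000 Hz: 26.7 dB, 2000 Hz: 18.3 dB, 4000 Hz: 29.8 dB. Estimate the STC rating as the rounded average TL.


Given TL values at each frequency:
  125 Hz: 42.2 dB
  250 Hz: 21.6 dB
  500 Hz: 53.5 dB
  1000 Hz: 26.7 dB
  2000 Hz: 18.3 dB
  4000 Hz: 29.8 dB
Formula: STC ~ round(average of TL values)
Sum = 42.2 + 21.6 + 53.5 + 26.7 + 18.3 + 29.8 = 192.1
Average = 192.1 / 6 = 32.02
Rounded: 32

32


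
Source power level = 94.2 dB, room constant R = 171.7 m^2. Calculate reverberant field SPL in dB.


Given values:
  Lw = 94.2 dB, R = 171.7 m^2
Formula: SPL = Lw + 10 * log10(4 / R)
Compute 4 / R = 4 / 171.7 = 0.023296
Compute 10 * log10(0.023296) = -16.3272
SPL = 94.2 + (-16.3272) = 77.87

77.87 dB


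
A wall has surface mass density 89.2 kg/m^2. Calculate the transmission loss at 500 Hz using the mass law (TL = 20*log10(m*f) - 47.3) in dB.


Given values:
  m = 89.2 kg/m^2, f = 500 Hz
Formula: TL = 20 * log10(m * f) - 47.3
Compute m * f = 89.2 * 500 = 44600.0
Compute log10(44600.0) = 4.649335
Compute 20 * 4.649335 = 92.9867
TL = 92.9867 - 47.3 = 45.69

45.69 dB


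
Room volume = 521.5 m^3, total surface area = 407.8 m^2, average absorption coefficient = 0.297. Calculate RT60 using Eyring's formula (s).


Given values:
  V = 521.5 m^3, S = 407.8 m^2, alpha = 0.297
Formula: RT60 = 0.161 * V / (-S * ln(1 - alpha))
Compute ln(1 - 0.297) = ln(0.703) = -0.352398
Denominator: -407.8 * -0.352398 = 143.7079
Numerator: 0.161 * 521.5 = 83.9615
RT60 = 83.9615 / 143.7079 = 0.584

0.584 s


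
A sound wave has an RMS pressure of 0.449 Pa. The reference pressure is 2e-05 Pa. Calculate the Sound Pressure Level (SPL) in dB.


Given values:
  p = 0.449 Pa
  p_ref = 2e-05 Pa
Formula: SPL = 20 * log10(p / p_ref)
Compute ratio: p / p_ref = 0.449 / 2e-05 = 22450
Compute log10: log10(22450) = 4.351216
Multiply: SPL = 20 * 4.351216 = 87.02

87.02 dB


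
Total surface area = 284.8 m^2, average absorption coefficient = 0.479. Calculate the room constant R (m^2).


Given values:
  S = 284.8 m^2, alpha = 0.479
Formula: R = S * alpha / (1 - alpha)
Numerator: 284.8 * 0.479 = 136.4192
Denominator: 1 - 0.479 = 0.521
R = 136.4192 / 0.521 = 261.84

261.84 m^2


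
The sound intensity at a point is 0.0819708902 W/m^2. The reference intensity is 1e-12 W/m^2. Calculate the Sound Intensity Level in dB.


Given values:
  I = 0.0819708902 W/m^2
  I_ref = 1e-12 W/m^2
Formula: SIL = 10 * log10(I / I_ref)
Compute ratio: I / I_ref = 81970890200
Compute log10: log10(81970890200) = 10.91366
Multiply: SIL = 10 * 10.91366 = 109.14

109.14 dB


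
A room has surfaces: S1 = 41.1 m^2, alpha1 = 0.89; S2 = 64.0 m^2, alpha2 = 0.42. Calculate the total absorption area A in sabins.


Given surfaces:
  Surface 1: 41.1 * 0.89 = 36.579
  Surface 2: 64.0 * 0.42 = 26.88
Formula: A = sum(Si * alpha_i)
A = 36.579 + 26.88
A = 63.46

63.46 sabins


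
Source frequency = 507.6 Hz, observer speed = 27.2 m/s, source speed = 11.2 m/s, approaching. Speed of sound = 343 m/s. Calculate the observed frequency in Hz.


Given values:
  f_s = 507.6 Hz, v_o = 27.2 m/s, v_s = 11.2 m/s
  Direction: approaching
Formula: f_o = f_s * (c + v_o) / (c - v_s)
Numerator: c + v_o = 343 + 27.2 = 370.2
Denominator: c - v_s = 343 - 11.2 = 331.8
f_o = 507.6 * 370.2 / 331.8 = 566.35

566.35 Hz


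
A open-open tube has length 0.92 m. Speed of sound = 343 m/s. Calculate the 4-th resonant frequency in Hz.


Given values:
  Tube type: open-open, L = 0.92 m, c = 343 m/s, n = 4
Formula: f_n = n * c / (2 * L)
Compute 2 * L = 2 * 0.92 = 1.84
f = 4 * 343 / 1.84
f = 745.65

745.65 Hz


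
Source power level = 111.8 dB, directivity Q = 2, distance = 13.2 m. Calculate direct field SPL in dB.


Given values:
  Lw = 111.8 dB, Q = 2, r = 13.2 m
Formula: SPL = Lw + 10 * log10(Q / (4 * pi * r^2))
Compute 4 * pi * r^2 = 4 * pi * 13.2^2 = 2189.5644
Compute Q / denom = 2 / 2189.5644 = 0.00091342
Compute 10 * log10(0.00091342) = -30.3933
SPL = 111.8 + (-30.3933) = 81.41

81.41 dB


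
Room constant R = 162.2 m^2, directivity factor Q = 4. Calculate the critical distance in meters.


Given values:
  R = 162.2 m^2, Q = 4
Formula: d_c = 0.141 * sqrt(Q * R)
Compute Q * R = 4 * 162.2 = 648.8
Compute sqrt(648.8) = 25.4716
d_c = 0.141 * 25.4716 = 3.591

3.591 m


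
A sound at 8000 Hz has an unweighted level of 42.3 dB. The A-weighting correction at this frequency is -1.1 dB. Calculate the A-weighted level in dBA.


Given values:
  SPL = 42.3 dB
  A-weighting at 8000 Hz = -1.1 dB
Formula: L_A = SPL + A_weight
L_A = 42.3 + (-1.1)
L_A = 41.2

41.2 dBA


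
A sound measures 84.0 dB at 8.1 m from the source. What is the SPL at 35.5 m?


Given values:
  SPL1 = 84.0 dB, r1 = 8.1 m, r2 = 35.5 m
Formula: SPL2 = SPL1 - 20 * log10(r2 / r1)
Compute ratio: r2 / r1 = 35.5 / 8.1 = 4.3827
Compute log10: log10(4.3827) = 0.641742
Compute drop: 20 * 0.641742 = 12.8348
SPL2 = 84.0 - 12.8348 = 71.17

71.17 dB


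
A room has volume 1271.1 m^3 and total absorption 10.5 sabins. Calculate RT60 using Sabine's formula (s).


Given values:
  V = 1271.1 m^3
  A = 10.5 sabins
Formula: RT60 = 0.161 * V / A
Numerator: 0.161 * 1271.1 = 204.6471
RT60 = 204.6471 / 10.5 = 19.49

19.49 s


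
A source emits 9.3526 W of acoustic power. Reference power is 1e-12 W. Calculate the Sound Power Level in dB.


Given values:
  W = 9.3526 W
  W_ref = 1e-12 W
Formula: SWL = 10 * log10(W / W_ref)
Compute ratio: W / W_ref = 9352600000000
Compute log10: log10(9352600000000) = 12.970932
Multiply: SWL = 10 * 12.970932 = 129.71

129.71 dB


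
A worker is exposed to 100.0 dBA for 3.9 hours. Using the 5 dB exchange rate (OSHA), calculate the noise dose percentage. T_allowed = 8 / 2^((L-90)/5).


Given values:
  L = 100.0 dBA, T = 3.9 hours
Formula: T_allowed = 8 / 2^((L - 90) / 5)
Compute exponent: (100.0 - 90) / 5 = 2.0
Compute 2^(2.0) = 4.0
T_allowed = 8 / 4.0 = 2.0 hours
Dose = (T / T_allowed) * 100
Dose = (3.9 / 2.0) * 100 = 195.0

195.0 %


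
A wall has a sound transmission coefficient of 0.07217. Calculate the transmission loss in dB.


Given values:
  tau = 0.07217
Formula: TL = 10 * log10(1 / tau)
Compute 1 / tau = 1 / 0.07217 = 13.8562
Compute log10(13.8562) = 1.141644
TL = 10 * 1.141644 = 11.42

11.42 dB


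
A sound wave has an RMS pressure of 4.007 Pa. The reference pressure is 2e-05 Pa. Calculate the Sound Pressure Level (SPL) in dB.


Given values:
  p = 4.007 Pa
  p_ref = 2e-05 Pa
Formula: SPL = 20 * log10(p / p_ref)
Compute ratio: p / p_ref = 4.007 / 2e-05 = 200350
Compute log10: log10(200350) = 5.301789
Multiply: SPL = 20 * 5.301789 = 106.04

106.04 dB


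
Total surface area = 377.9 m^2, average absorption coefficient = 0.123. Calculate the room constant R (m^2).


Given values:
  S = 377.9 m^2, alpha = 0.123
Formula: R = S * alpha / (1 - alpha)
Numerator: 377.9 * 0.123 = 46.4817
Denominator: 1 - 0.123 = 0.877
R = 46.4817 / 0.877 = 53.0

53.0 m^2


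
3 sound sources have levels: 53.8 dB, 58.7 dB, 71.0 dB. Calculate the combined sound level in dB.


Formula: L_total = 10 * log10( sum(10^(Li/10)) )
  Source 1: 10^(53.8/10) = 239883.2919
  Source 2: 10^(58.7/10) = 741310.2413
  Source 3: 10^(71.0/10) = 12589254.1179
Sum of linear values = 13570447.6511
L_total = 10 * log10(13570447.6511) = 71.33

71.33 dB


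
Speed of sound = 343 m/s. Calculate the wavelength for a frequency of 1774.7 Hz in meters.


Given values:
  c = 343 m/s, f = 1774.7 Hz
Formula: lambda = c / f
lambda = 343 / 1774.7
lambda = 0.1933

0.1933 m


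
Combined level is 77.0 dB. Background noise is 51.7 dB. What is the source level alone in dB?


Given values:
  L_total = 77.0 dB, L_bg = 51.7 dB
Formula: L_source = 10 * log10(10^(L_total/10) - 10^(L_bg/10))
Convert to linear:
  10^(77.0/10) = 50118723.3627
  10^(51.7/10) = 147910.8388
Difference: 50118723.3627 - 147910.8388 = 49970812.5239
L_source = 10 * log10(49970812.5239) = 76.99

76.99 dB


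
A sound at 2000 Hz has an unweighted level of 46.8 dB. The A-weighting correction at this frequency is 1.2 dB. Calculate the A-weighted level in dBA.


Given values:
  SPL = 46.8 dB
  A-weighting at 2000 Hz = 1.2 dB
Formula: L_A = SPL + A_weight
L_A = 46.8 + (1.2)
L_A = 48.0

48.0 dBA


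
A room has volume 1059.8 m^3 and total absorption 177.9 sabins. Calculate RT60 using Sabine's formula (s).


Given values:
  V = 1059.8 m^3
  A = 177.9 sabins
Formula: RT60 = 0.161 * V / A
Numerator: 0.161 * 1059.8 = 170.6278
RT60 = 170.6278 / 177.9 = 0.959

0.959 s


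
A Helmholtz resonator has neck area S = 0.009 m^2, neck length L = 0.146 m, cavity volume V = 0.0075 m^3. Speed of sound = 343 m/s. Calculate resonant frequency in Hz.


Given values:
  S = 0.009 m^2, L = 0.146 m, V = 0.0075 m^3, c = 343 m/s
Formula: f = (c / (2*pi)) * sqrt(S / (V * L))
Compute V * L = 0.0075 * 0.146 = 0.001095
Compute S / (V * L) = 0.009 / 0.001095 = 8.2192
Compute sqrt(8.2192) = 2.866915
Compute c / (2*pi) = 343 / 6.283185 = 54.590148
f = 54.590148 * 2.866915 = 156.51

156.51 Hz


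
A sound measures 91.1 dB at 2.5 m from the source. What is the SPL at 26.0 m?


Given values:
  SPL1 = 91.1 dB, r1 = 2.5 m, r2 = 26.0 m
Formula: SPL2 = SPL1 - 20 * log10(r2 / r1)
Compute ratio: r2 / r1 = 26.0 / 2.5 = 10.4
Compute log10: log10(10.4) = 1.017033
Compute drop: 20 * 1.017033 = 20.3407
SPL2 = 91.1 - 20.3407 = 70.76

70.76 dB


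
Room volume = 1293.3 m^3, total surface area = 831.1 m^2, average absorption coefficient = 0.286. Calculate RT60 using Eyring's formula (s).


Given values:
  V = 1293.3 m^3, S = 831.1 m^2, alpha = 0.286
Formula: RT60 = 0.161 * V / (-S * ln(1 - alpha))
Compute ln(1 - 0.286) = ln(0.714) = -0.336872
Denominator: -831.1 * -0.336872 = 279.9743
Numerator: 0.161 * 1293.3 = 208.2213
RT60 = 208.2213 / 279.9743 = 0.744

0.744 s


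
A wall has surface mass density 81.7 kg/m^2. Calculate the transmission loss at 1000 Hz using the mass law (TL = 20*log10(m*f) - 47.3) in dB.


Given values:
  m = 81.7 kg/m^2, f = 1000 Hz
Formula: TL = 20 * log10(m * f) - 47.3
Compute m * f = 81.7 * 1000 = 81700.0
Compute log10(81700.0) = 4.912222
Compute 20 * 4.912222 = 98.2444
TL = 98.2444 - 47.3 = 50.94

50.94 dB


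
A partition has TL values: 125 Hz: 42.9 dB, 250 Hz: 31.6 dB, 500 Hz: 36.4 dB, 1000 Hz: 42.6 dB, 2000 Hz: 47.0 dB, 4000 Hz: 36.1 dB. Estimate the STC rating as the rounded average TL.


Given TL values at each frequency:
  125 Hz: 42.9 dB
  250 Hz: 31.6 dB
  500 Hz: 36.4 dB
  1000 Hz: 42.6 dB
  2000 Hz: 47.0 dB
  4000 Hz: 36.1 dB
Formula: STC ~ round(average of TL values)
Sum = 42.9 + 31.6 + 36.4 + 42.6 + 47.0 + 36.1 = 236.6
Average = 236.6 / 6 = 39.43
Rounded: 39

39


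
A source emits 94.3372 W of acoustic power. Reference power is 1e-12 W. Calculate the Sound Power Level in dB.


Given values:
  W = 94.3372 W
  W_ref = 1e-12 W
Formula: SWL = 10 * log10(W / W_ref)
Compute ratio: W / W_ref = 94337200000000
Compute log10: log10(94337200000000) = 13.974683
Multiply: SWL = 10 * 13.974683 = 139.75

139.75 dB


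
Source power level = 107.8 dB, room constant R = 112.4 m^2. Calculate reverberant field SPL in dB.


Given values:
  Lw = 107.8 dB, R = 112.4 m^2
Formula: SPL = Lw + 10 * log10(4 / R)
Compute 4 / R = 4 / 112.4 = 0.035587
Compute 10 * log10(0.035587) = -14.4871
SPL = 107.8 + (-14.4871) = 93.31

93.31 dB


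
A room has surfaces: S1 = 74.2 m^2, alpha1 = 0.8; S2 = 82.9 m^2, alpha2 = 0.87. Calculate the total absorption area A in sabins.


Given surfaces:
  Surface 1: 74.2 * 0.8 = 59.36
  Surface 2: 82.9 * 0.87 = 72.123
Formula: A = sum(Si * alpha_i)
A = 59.36 + 72.123
A = 131.48

131.48 sabins


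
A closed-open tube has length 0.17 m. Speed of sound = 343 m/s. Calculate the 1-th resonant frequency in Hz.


Given values:
  Tube type: closed-open, L = 0.17 m, c = 343 m/s, n = 1
Formula: f_n = (2n - 1) * c / (4 * L)
Compute 2n - 1 = 2*1 - 1 = 1
Compute 4 * L = 4 * 0.17 = 0.68
f = 1 * 343 / 0.68
f = 504.41

504.41 Hz


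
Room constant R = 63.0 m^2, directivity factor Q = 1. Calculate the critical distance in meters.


Given values:
  R = 63.0 m^2, Q = 1
Formula: d_c = 0.141 * sqrt(Q * R)
Compute Q * R = 1 * 63.0 = 63.0
Compute sqrt(63.0) = 7.9373
d_c = 0.141 * 7.9373 = 1.119

1.119 m


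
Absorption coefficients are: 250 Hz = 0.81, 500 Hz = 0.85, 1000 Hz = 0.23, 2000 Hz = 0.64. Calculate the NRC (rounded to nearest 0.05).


Given values:
  a_250 = 0.81, a_500 = 0.85
  a_1000 = 0.23, a_2000 = 0.64
Formula: NRC = (a250 + a500 + a1000 + a2000) / 4
Sum = 0.81 + 0.85 + 0.23 + 0.64 = 2.53
NRC = 2.53 / 4 = 0.6325
Rounded to nearest 0.05: 0.65

0.65


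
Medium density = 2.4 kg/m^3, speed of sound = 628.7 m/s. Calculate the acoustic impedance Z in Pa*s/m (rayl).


Given values:
  rho = 2.4 kg/m^3
  c = 628.7 m/s
Formula: Z = rho * c
Z = 2.4 * 628.7
Z = 1508.88

1508.88 rayl


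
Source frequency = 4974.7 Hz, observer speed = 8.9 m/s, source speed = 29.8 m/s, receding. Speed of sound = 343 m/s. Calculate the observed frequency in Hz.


Given values:
  f_s = 4974.7 Hz, v_o = 8.9 m/s, v_s = 29.8 m/s
  Direction: receding
Formula: f_o = f_s * (c - v_o) / (c + v_s)
Numerator: c - v_o = 343 - 8.9 = 334.1
Denominator: c + v_s = 343 + 29.8 = 372.8
f_o = 4974.7 * 334.1 / 372.8 = 4458.28

4458.28 Hz


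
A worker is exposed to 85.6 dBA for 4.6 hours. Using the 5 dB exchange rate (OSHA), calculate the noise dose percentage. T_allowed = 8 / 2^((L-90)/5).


Given values:
  L = 85.6 dBA, T = 4.6 hours
Formula: T_allowed = 8 / 2^((L - 90) / 5)
Compute exponent: (85.6 - 90) / 5 = -0.88
Compute 2^(-0.88) = 0.543367
T_allowed = 8 / 0.543367 = 14.723014 hours
Dose = (T / T_allowed) * 100
Dose = (4.6 / 14.723014) * 100 = 31.24

31.24 %


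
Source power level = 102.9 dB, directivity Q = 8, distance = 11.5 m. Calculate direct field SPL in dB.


Given values:
  Lw = 102.9 dB, Q = 8, r = 11.5 m
Formula: SPL = Lw + 10 * log10(Q / (4 * pi * r^2))
Compute 4 * pi * r^2 = 4 * pi * 11.5^2 = 1661.9025
Compute Q / denom = 8 / 1661.9025 = 0.00481376
Compute 10 * log10(0.00481376) = -23.1752
SPL = 102.9 + (-23.1752) = 79.72

79.72 dB


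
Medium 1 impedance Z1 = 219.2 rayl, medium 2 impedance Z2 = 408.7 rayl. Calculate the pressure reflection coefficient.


Given values:
  Z1 = 219.2 rayl, Z2 = 408.7 rayl
Formula: R = (Z2 - Z1) / (Z2 + Z1)
Numerator: Z2 - Z1 = 408.7 - 219.2 = 189.5
Denominator: Z2 + Z1 = 408.7 + 219.2 = 627.9
R = 189.5 / 627.9 = 0.3018

0.3018


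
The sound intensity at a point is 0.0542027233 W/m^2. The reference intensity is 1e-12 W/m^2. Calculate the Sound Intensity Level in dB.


Given values:
  I = 0.0542027233 W/m^2
  I_ref = 1e-12 W/m^2
Formula: SIL = 10 * log10(I / I_ref)
Compute ratio: I / I_ref = 54202723300
Compute log10: log10(54202723300) = 10.734021
Multiply: SIL = 10 * 10.734021 = 107.34

107.34 dB


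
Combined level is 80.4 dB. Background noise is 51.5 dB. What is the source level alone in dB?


Given values:
  L_total = 80.4 dB, L_bg = 51.5 dB
Formula: L_source = 10 * log10(10^(L_total/10) - 10^(L_bg/10))
Convert to linear:
  10^(80.4/10) = 109647819.6143
  10^(51.5/10) = 141253.7545
Difference: 109647819.6143 - 141253.7545 = 109506565.8598
L_source = 10 * log10(109506565.8598) = 80.39

80.39 dB


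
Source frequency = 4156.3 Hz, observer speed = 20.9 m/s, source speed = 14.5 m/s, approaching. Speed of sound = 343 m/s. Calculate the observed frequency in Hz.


Given values:
  f_s = 4156.3 Hz, v_o = 20.9 m/s, v_s = 14.5 m/s
  Direction: approaching
Formula: f_o = f_s * (c + v_o) / (c - v_s)
Numerator: c + v_o = 343 + 20.9 = 363.9
Denominator: c - v_s = 343 - 14.5 = 328.5
f_o = 4156.3 * 363.9 / 328.5 = 4604.19

4604.19 Hz


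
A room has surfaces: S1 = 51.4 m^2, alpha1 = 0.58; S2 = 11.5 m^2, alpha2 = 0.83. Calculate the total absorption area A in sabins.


Given surfaces:
  Surface 1: 51.4 * 0.58 = 29.812
  Surface 2: 11.5 * 0.83 = 9.545
Formula: A = sum(Si * alpha_i)
A = 29.812 + 9.545
A = 39.36

39.36 sabins


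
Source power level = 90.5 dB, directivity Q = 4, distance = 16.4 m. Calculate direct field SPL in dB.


Given values:
  Lw = 90.5 dB, Q = 4, r = 16.4 m
Formula: SPL = Lw + 10 * log10(Q / (4 * pi * r^2))
Compute 4 * pi * r^2 = 4 * pi * 16.4^2 = 3379.851
Compute Q / denom = 4 / 3379.851 = 0.00118348
Compute 10 * log10(0.00118348) = -29.2684
SPL = 90.5 + (-29.2684) = 61.23

61.23 dB


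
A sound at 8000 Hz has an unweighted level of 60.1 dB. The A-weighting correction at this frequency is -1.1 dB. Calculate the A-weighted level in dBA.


Given values:
  SPL = 60.1 dB
  A-weighting at 8000 Hz = -1.1 dB
Formula: L_A = SPL + A_weight
L_A = 60.1 + (-1.1)
L_A = 59.0

59.0 dBA


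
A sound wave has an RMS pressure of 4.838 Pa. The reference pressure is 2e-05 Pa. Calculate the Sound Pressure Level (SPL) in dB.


Given values:
  p = 4.838 Pa
  p_ref = 2e-05 Pa
Formula: SPL = 20 * log10(p / p_ref)
Compute ratio: p / p_ref = 4.838 / 2e-05 = 241900
Compute log10: log10(241900) = 5.383636
Multiply: SPL = 20 * 5.383636 = 107.67

107.67 dB


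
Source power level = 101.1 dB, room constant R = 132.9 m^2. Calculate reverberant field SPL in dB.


Given values:
  Lw = 101.1 dB, R = 132.9 m^2
Formula: SPL = Lw + 10 * log10(4 / R)
Compute 4 / R = 4 / 132.9 = 0.030098
Compute 10 * log10(0.030098) = -15.2146
SPL = 101.1 + (-15.2146) = 85.89

85.89 dB


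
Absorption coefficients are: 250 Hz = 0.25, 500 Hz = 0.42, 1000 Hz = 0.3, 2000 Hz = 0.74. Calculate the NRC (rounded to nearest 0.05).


Given values:
  a_250 = 0.25, a_500 = 0.42
  a_1000 = 0.3, a_2000 = 0.74
Formula: NRC = (a250 + a500 + a1000 + a2000) / 4
Sum = 0.25 + 0.42 + 0.3 + 0.74 = 1.71
NRC = 1.71 / 4 = 0.4275
Rounded to nearest 0.05: 0.45

0.45


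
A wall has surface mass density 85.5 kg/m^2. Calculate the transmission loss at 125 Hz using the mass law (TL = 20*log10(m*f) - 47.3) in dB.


Given values:
  m = 85.5 kg/m^2, f = 125 Hz
Formula: TL = 20 * log10(m * f) - 47.3
Compute m * f = 85.5 * 125 = 10687.5
Compute log10(10687.5) = 4.028876
Compute 20 * 4.028876 = 80.5775
TL = 80.5775 - 47.3 = 33.28

33.28 dB


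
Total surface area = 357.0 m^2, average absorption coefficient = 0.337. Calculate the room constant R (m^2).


Given values:
  S = 357.0 m^2, alpha = 0.337
Formula: R = S * alpha / (1 - alpha)
Numerator: 357.0 * 0.337 = 120.309
Denominator: 1 - 0.337 = 0.663
R = 120.309 / 0.663 = 181.46

181.46 m^2


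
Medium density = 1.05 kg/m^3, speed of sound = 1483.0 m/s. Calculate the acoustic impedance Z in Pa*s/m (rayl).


Given values:
  rho = 1.05 kg/m^3
  c = 1483.0 m/s
Formula: Z = rho * c
Z = 1.05 * 1483.0
Z = 1557.15

1557.15 rayl


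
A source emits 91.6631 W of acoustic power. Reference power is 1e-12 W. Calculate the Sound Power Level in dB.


Given values:
  W = 91.6631 W
  W_ref = 1e-12 W
Formula: SWL = 10 * log10(W / W_ref)
Compute ratio: W / W_ref = 91663100000000
Compute log10: log10(91663100000000) = 13.962195
Multiply: SWL = 10 * 13.962195 = 139.62

139.62 dB


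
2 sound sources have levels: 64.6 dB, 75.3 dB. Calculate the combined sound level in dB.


Formula: L_total = 10 * log10( sum(10^(Li/10)) )
  Source 1: 10^(64.6/10) = 2884031.5031
  Source 2: 10^(75.3/10) = 33884415.6139
Sum of linear values = 36768447.117
L_total = 10 * log10(36768447.117) = 75.65

75.65 dB


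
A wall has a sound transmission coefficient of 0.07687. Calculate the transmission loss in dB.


Given values:
  tau = 0.07687
Formula: TL = 10 * log10(1 / tau)
Compute 1 / tau = 1 / 0.07687 = 13.009
Compute log10(13.009) = 1.114244
TL = 10 * 1.114244 = 11.14

11.14 dB


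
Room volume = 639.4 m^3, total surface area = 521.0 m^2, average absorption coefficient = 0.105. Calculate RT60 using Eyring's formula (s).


Given values:
  V = 639.4 m^3, S = 521.0 m^2, alpha = 0.105
Formula: RT60 = 0.161 * V / (-S * ln(1 - alpha))
Compute ln(1 - 0.105) = ln(0.895) = -0.110932
Denominator: -521.0 * -0.110932 = 57.7956
Numerator: 0.161 * 639.4 = 102.9434
RT60 = 102.9434 / 57.7956 = 1.781

1.781 s


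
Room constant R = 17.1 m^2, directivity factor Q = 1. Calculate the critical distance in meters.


Given values:
  R = 17.1 m^2, Q = 1
Formula: d_c = 0.141 * sqrt(Q * R)
Compute Q * R = 1 * 17.1 = 17.1
Compute sqrt(17.1) = 4.1352
d_c = 0.141 * 4.1352 = 0.583

0.583 m


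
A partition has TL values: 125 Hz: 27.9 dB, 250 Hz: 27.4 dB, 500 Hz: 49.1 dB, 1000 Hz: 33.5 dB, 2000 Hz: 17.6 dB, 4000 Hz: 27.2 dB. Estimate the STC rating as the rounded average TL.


Given TL values at each frequency:
  125 Hz: 27.9 dB
  250 Hz: 27.4 dB
  500 Hz: 49.1 dB
  1000 Hz: 33.5 dB
  2000 Hz: 17.6 dB
  4000 Hz: 27.2 dB
Formula: STC ~ round(average of TL values)
Sum = 27.9 + 27.4 + 49.1 + 33.5 + 17.6 + 27.2 = 182.7
Average = 182.7 / 6 = 30.45
Rounded: 30

30


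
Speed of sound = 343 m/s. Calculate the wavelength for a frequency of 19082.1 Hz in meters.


Given values:
  c = 343 m/s, f = 19082.1 Hz
Formula: lambda = c / f
lambda = 343 / 19082.1
lambda = 0.018

0.018 m


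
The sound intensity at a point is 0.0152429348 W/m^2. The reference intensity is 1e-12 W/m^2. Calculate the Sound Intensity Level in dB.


Given values:
  I = 0.0152429348 W/m^2
  I_ref = 1e-12 W/m^2
Formula: SIL = 10 * log10(I / I_ref)
Compute ratio: I / I_ref = 15242934800
Compute log10: log10(15242934800) = 10.183069
Multiply: SIL = 10 * 10.183069 = 101.83

101.83 dB


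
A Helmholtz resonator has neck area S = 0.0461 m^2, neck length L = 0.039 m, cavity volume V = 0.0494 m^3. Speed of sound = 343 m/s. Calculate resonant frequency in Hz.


Given values:
  S = 0.0461 m^2, L = 0.039 m, V = 0.0494 m^3, c = 343 m/s
Formula: f = (c / (2*pi)) * sqrt(S / (V * L))
Compute V * L = 0.0494 * 0.039 = 0.0019266
Compute S / (V * L) = 0.0461 / 0.0019266 = 23.9282
Compute sqrt(23.9282) = 4.891646
Compute c / (2*pi) = 343 / 6.283185 = 54.590148
f = 54.590148 * 4.891646 = 267.04

267.04 Hz


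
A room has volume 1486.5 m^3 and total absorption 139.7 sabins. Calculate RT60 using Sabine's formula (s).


Given values:
  V = 1486.5 m^3
  A = 139.7 sabins
Formula: RT60 = 0.161 * V / A
Numerator: 0.161 * 1486.5 = 239.3265
RT60 = 239.3265 / 139.7 = 1.713

1.713 s


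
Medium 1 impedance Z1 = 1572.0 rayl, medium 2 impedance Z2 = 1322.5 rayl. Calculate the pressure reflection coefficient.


Given values:
  Z1 = 1572.0 rayl, Z2 = 1322.5 rayl
Formula: R = (Z2 - Z1) / (Z2 + Z1)
Numerator: Z2 - Z1 = 1322.5 - 1572.0 = -249.5
Denominator: Z2 + Z1 = 1322.5 + 1572.0 = 2894.5
R = -249.5 / 2894.5 = -0.0862

-0.0862


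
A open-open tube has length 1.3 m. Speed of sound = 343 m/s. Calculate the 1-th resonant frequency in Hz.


Given values:
  Tube type: open-open, L = 1.3 m, c = 343 m/s, n = 1
Formula: f_n = n * c / (2 * L)
Compute 2 * L = 2 * 1.3 = 2.6
f = 1 * 343 / 2.6
f = 131.92

131.92 Hz


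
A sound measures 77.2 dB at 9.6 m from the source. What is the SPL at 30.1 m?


Given values:
  SPL1 = 77.2 dB, r1 = 9.6 m, r2 = 30.1 m
Formula: SPL2 = SPL1 - 20 * log10(r2 / r1)
Compute ratio: r2 / r1 = 30.1 / 9.6 = 3.1354
Compute log10: log10(3.1354) = 0.496293
Compute drop: 20 * 0.496293 = 9.9259
SPL2 = 77.2 - 9.9259 = 67.27

67.27 dB


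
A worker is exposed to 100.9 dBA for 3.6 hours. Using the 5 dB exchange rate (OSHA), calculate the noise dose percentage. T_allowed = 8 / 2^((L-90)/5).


Given values:
  L = 100.9 dBA, T = 3.6 hours
Formula: T_allowed = 8 / 2^((L - 90) / 5)
Compute exponent: (100.9 - 90) / 5 = 2.18
Compute 2^(2.18) = 4.531536
T_allowed = 8 / 4.531536 = 1.765406 hours
Dose = (T / T_allowed) * 100
Dose = (3.6 / 1.765406) * 100 = 203.92

203.92 %


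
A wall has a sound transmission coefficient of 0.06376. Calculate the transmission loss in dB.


Given values:
  tau = 0.06376
Formula: TL = 10 * log10(1 / tau)
Compute 1 / tau = 1 / 0.06376 = 15.6838
Compute log10(15.6838) = 1.195451
TL = 10 * 1.195451 = 11.95

11.95 dB


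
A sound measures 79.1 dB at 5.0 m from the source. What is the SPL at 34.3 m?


Given values:
  SPL1 = 79.1 dB, r1 = 5.0 m, r2 = 34.3 m
Formula: SPL2 = SPL1 - 20 * log10(r2 / r1)
Compute ratio: r2 / r1 = 34.3 / 5.0 = 6.86
Compute log10: log10(6.86) = 0.836324
Compute drop: 20 * 0.836324 = 16.7265
SPL2 = 79.1 - 16.7265 = 62.37

62.37 dB


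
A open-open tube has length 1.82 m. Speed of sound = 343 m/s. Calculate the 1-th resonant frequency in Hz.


Given values:
  Tube type: open-open, L = 1.82 m, c = 343 m/s, n = 1
Formula: f_n = n * c / (2 * L)
Compute 2 * L = 2 * 1.82 = 3.64
f = 1 * 343 / 3.64
f = 94.23

94.23 Hz


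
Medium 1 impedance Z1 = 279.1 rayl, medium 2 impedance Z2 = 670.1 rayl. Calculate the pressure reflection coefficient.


Given values:
  Z1 = 279.1 rayl, Z2 = 670.1 rayl
Formula: R = (Z2 - Z1) / (Z2 + Z1)
Numerator: Z2 - Z1 = 670.1 - 279.1 = 391.0
Denominator: Z2 + Z1 = 670.1 + 279.1 = 949.2
R = 391.0 / 949.2 = 0.4119

0.4119


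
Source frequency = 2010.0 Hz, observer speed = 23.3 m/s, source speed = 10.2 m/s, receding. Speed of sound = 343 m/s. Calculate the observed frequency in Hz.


Given values:
  f_s = 2010.0 Hz, v_o = 23.3 m/s, v_s = 10.2 m/s
  Direction: receding
Formula: f_o = f_s * (c - v_o) / (c + v_s)
Numerator: c - v_o = 343 - 23.3 = 319.7
Denominator: c + v_s = 343 + 10.2 = 353.2
f_o = 2010.0 * 319.7 / 353.2 = 1819.36

1819.36 Hz


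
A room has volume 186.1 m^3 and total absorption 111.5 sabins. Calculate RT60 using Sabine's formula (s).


Given values:
  V = 186.1 m^3
  A = 111.5 sabins
Formula: RT60 = 0.161 * V / A
Numerator: 0.161 * 186.1 = 29.9621
RT60 = 29.9621 / 111.5 = 0.269

0.269 s


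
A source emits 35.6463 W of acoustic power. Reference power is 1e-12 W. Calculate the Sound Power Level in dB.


Given values:
  W = 35.6463 W
  W_ref = 1e-12 W
Formula: SWL = 10 * log10(W / W_ref)
Compute ratio: W / W_ref = 35646300000000
Compute log10: log10(35646300000000) = 13.552014
Multiply: SWL = 10 * 13.552014 = 135.52

135.52 dB


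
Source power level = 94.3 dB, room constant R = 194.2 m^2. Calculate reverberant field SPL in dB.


Given values:
  Lw = 94.3 dB, R = 194.2 m^2
Formula: SPL = Lw + 10 * log10(4 / R)
Compute 4 / R = 4 / 194.2 = 0.020597
Compute 10 * log10(0.020597) = -16.862
SPL = 94.3 + (-16.862) = 77.44

77.44 dB


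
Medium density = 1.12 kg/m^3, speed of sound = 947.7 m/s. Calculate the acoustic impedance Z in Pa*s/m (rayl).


Given values:
  rho = 1.12 kg/m^3
  c = 947.7 m/s
Formula: Z = rho * c
Z = 1.12 * 947.7
Z = 1061.42

1061.42 rayl


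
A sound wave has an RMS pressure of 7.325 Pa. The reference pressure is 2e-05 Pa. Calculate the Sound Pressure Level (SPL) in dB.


Given values:
  p = 7.325 Pa
  p_ref = 2e-05 Pa
Formula: SPL = 20 * log10(p / p_ref)
Compute ratio: p / p_ref = 7.325 / 2e-05 = 366250
Compute log10: log10(366250) = 5.563778
Multiply: SPL = 20 * 5.563778 = 111.28

111.28 dB


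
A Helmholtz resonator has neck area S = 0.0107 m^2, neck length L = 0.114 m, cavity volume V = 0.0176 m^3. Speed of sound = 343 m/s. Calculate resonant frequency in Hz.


Given values:
  S = 0.0107 m^2, L = 0.114 m, V = 0.0176 m^3, c = 343 m/s
Formula: f = (c / (2*pi)) * sqrt(S / (V * L))
Compute V * L = 0.0176 * 0.114 = 0.0020064
Compute S / (V * L) = 0.0107 / 0.0020064 = 5.3329
Compute sqrt(5.3329) = 2.309307
Compute c / (2*pi) = 343 / 6.283185 = 54.590148
f = 54.590148 * 2.309307 = 126.07

126.07 Hz


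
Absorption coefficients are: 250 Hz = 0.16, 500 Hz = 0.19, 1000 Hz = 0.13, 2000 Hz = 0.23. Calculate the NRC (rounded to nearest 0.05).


Given values:
  a_250 = 0.16, a_500 = 0.19
  a_1000 = 0.13, a_2000 = 0.23
Formula: NRC = (a250 + a500 + a1000 + a2000) / 4
Sum = 0.16 + 0.19 + 0.13 + 0.23 = 0.71
NRC = 0.71 / 4 = 0.1775
Rounded to nearest 0.05: 0.2

0.2


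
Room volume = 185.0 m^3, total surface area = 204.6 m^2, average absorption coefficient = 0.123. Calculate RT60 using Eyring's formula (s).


Given values:
  V = 185.0 m^3, S = 204.6 m^2, alpha = 0.123
Formula: RT60 = 0.161 * V / (-S * ln(1 - alpha))
Compute ln(1 - 0.123) = ln(0.877) = -0.131248
Denominator: -204.6 * -0.131248 = 26.8533
Numerator: 0.161 * 185.0 = 29.785
RT60 = 29.785 / 26.8533 = 1.109

1.109 s


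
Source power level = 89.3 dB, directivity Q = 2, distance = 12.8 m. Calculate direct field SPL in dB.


Given values:
  Lw = 89.3 dB, Q = 2, r = 12.8 m
Formula: SPL = Lw + 10 * log10(Q / (4 * pi * r^2))
Compute 4 * pi * r^2 = 4 * pi * 12.8^2 = 2058.8742
Compute Q / denom = 2 / 2058.8742 = 0.0009714
Compute 10 * log10(0.0009714) = -30.126
SPL = 89.3 + (-30.126) = 59.17

59.17 dB


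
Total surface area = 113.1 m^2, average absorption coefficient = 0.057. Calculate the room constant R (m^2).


Given values:
  S = 113.1 m^2, alpha = 0.057
Formula: R = S * alpha / (1 - alpha)
Numerator: 113.1 * 0.057 = 6.4467
Denominator: 1 - 0.057 = 0.943
R = 6.4467 / 0.943 = 6.84

6.84 m^2


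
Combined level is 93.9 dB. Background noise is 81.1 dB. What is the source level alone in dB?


Given values:
  L_total = 93.9 dB, L_bg = 81.1 dB
Formula: L_source = 10 * log10(10^(L_total/10) - 10^(L_bg/10))
Convert to linear:
  10^(93.9/10) = 2454708915.685
  10^(81.1/10) = 128824955.1693
Difference: 2454708915.685 - 128824955.1693 = 2325883960.5157
L_source = 10 * log10(2325883960.5157) = 93.67

93.67 dB


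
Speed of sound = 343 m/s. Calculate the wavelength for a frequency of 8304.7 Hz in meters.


Given values:
  c = 343 m/s, f = 8304.7 Hz
Formula: lambda = c / f
lambda = 343 / 8304.7
lambda = 0.0413

0.0413 m


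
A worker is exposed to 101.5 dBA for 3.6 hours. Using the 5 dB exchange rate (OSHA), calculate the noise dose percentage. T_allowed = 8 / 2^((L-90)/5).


Given values:
  L = 101.5 dBA, T = 3.6 hours
Formula: T_allowed = 8 / 2^((L - 90) / 5)
Compute exponent: (101.5 - 90) / 5 = 2.3
Compute 2^(2.3) = 4.924578
T_allowed = 8 / 4.924578 = 1.624505 hours
Dose = (T / T_allowed) * 100
Dose = (3.6 / 1.624505) * 100 = 221.61

221.61 %


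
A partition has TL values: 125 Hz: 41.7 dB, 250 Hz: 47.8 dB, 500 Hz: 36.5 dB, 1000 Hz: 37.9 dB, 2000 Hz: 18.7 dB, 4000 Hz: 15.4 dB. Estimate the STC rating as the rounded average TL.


Given TL values at each frequency:
  125 Hz: 41.7 dB
  250 Hz: 47.8 dB
  500 Hz: 36.5 dB
  1000 Hz: 37.9 dB
  2000 Hz: 18.7 dB
  4000 Hz: 15.4 dB
Formula: STC ~ round(average of TL values)
Sum = 41.7 + 47.8 + 36.5 + 37.9 + 18.7 + 15.4 = 198.0
Average = 198.0 / 6 = 33.0
Rounded: 33

33


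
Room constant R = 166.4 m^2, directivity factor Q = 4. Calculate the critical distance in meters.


Given values:
  R = 166.4 m^2, Q = 4
Formula: d_c = 0.141 * sqrt(Q * R)
Compute Q * R = 4 * 166.4 = 665.6
Compute sqrt(665.6) = 25.7992
d_c = 0.141 * 25.7992 = 3.638

3.638 m


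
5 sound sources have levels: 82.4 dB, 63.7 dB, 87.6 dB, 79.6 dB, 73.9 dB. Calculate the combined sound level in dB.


Formula: L_total = 10 * log10( sum(10^(Li/10)) )
  Source 1: 10^(82.4/10) = 173780082.8749
  Source 2: 10^(63.7/10) = 2344228.8153
  Source 3: 10^(87.6/10) = 575439937.3372
  Source 4: 10^(79.6/10) = 91201083.9356
  Source 5: 10^(73.9/10) = 24547089.1569
Sum of linear values = 867312422.1199
L_total = 10 * log10(867312422.1199) = 89.38

89.38 dB


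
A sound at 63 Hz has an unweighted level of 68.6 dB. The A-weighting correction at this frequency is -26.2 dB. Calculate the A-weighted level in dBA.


Given values:
  SPL = 68.6 dB
  A-weighting at 63 Hz = -26.2 dB
Formula: L_A = SPL + A_weight
L_A = 68.6 + (-26.2)
L_A = 42.4

42.4 dBA


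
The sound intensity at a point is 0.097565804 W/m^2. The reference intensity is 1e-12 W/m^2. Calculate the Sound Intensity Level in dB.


Given values:
  I = 0.097565804 W/m^2
  I_ref = 1e-12 W/m^2
Formula: SIL = 10 * log10(I / I_ref)
Compute ratio: I / I_ref = 97565804000
Compute log10: log10(97565804000) = 10.989298
Multiply: SIL = 10 * 10.989298 = 109.89

109.89 dB


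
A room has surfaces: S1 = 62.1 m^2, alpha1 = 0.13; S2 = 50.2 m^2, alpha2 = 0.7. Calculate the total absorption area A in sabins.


Given surfaces:
  Surface 1: 62.1 * 0.13 = 8.073
  Surface 2: 50.2 * 0.7 = 35.14
Formula: A = sum(Si * alpha_i)
A = 8.073 + 35.14
A = 43.21

43.21 sabins


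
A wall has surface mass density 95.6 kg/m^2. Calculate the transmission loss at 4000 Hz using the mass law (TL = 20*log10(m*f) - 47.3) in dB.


Given values:
  m = 95.6 kg/m^2, f = 4000 Hz
Formula: TL = 20 * log10(m * f) - 47.3
Compute m * f = 95.6 * 4000 = 382400.0
Compute log10(382400.0) = 5.582518
Compute 20 * 5.582518 = 111.6504
TL = 111.6504 - 47.3 = 64.35

64.35 dB


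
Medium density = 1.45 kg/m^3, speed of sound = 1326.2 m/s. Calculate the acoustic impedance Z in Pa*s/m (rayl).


Given values:
  rho = 1.45 kg/m^3
  c = 1326.2 m/s
Formula: Z = rho * c
Z = 1.45 * 1326.2
Z = 1922.99

1922.99 rayl


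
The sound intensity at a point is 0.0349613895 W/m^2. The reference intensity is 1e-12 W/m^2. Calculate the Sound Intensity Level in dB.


Given values:
  I = 0.0349613895 W/m^2
  I_ref = 1e-12 W/m^2
Formula: SIL = 10 * log10(I / I_ref)
Compute ratio: I / I_ref = 34961389500
Compute log10: log10(34961389500) = 10.543589
Multiply: SIL = 10 * 10.543589 = 105.44

105.44 dB


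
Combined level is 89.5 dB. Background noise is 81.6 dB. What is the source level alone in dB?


Given values:
  L_total = 89.5 dB, L_bg = 81.6 dB
Formula: L_source = 10 * log10(10^(L_total/10) - 10^(L_bg/10))
Convert to linear:
  10^(89.5/10) = 891250938.1337
  10^(81.6/10) = 144543977.0746
Difference: 891250938.1337 - 144543977.0746 = 746706961.0591
L_source = 10 * log10(746706961.0591) = 88.73

88.73 dB


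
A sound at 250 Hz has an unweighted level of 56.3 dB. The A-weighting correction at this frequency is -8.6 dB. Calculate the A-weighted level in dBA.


Given values:
  SPL = 56.3 dB
  A-weighting at 250 Hz = -8.6 dB
Formula: L_A = SPL + A_weight
L_A = 56.3 + (-8.6)
L_A = 47.7

47.7 dBA


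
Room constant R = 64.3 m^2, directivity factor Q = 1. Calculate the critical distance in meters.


Given values:
  R = 64.3 m^2, Q = 1
Formula: d_c = 0.141 * sqrt(Q * R)
Compute Q * R = 1 * 64.3 = 64.3
Compute sqrt(64.3) = 8.0187
d_c = 0.141 * 8.0187 = 1.131

1.131 m


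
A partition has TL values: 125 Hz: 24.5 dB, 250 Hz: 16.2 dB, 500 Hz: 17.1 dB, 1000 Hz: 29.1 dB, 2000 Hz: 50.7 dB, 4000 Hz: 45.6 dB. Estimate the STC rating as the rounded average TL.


Given TL values at each frequency:
  125 Hz: 24.5 dB
  250 Hz: 16.2 dB
  500 Hz: 17.1 dB
  1000 Hz: 29.1 dB
  2000 Hz: 50.7 dB
  4000 Hz: 45.6 dB
Formula: STC ~ round(average of TL values)
Sum = 24.5 + 16.2 + 17.1 + 29.1 + 50.7 + 45.6 = 183.2
Average = 183.2 / 6 = 30.53
Rounded: 31

31


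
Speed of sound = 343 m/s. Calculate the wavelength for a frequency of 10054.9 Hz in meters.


Given values:
  c = 343 m/s, f = 10054.9 Hz
Formula: lambda = c / f
lambda = 343 / 10054.9
lambda = 0.0341

0.0341 m


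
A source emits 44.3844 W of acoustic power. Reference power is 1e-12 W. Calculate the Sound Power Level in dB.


Given values:
  W = 44.3844 W
  W_ref = 1e-12 W
Formula: SWL = 10 * log10(W / W_ref)
Compute ratio: W / W_ref = 44384400000000
Compute log10: log10(44384400000000) = 13.64723
Multiply: SWL = 10 * 13.64723 = 136.47

136.47 dB


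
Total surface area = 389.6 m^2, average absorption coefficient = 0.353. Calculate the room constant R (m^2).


Given values:
  S = 389.6 m^2, alpha = 0.353
Formula: R = S * alpha / (1 - alpha)
Numerator: 389.6 * 0.353 = 137.5288
Denominator: 1 - 0.353 = 0.647
R = 137.5288 / 0.647 = 212.56

212.56 m^2


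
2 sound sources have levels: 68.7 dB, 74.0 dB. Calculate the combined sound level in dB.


Formula: L_total = 10 * log10( sum(10^(Li/10)) )
  Source 1: 10^(68.7/10) = 7413102.413
  Source 2: 10^(74.0/10) = 25118864.3151
Sum of linear values = 32531966.7281
L_total = 10 * log10(32531966.7281) = 75.12

75.12 dB


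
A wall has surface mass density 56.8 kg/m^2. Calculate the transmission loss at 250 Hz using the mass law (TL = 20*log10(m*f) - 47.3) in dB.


Given values:
  m = 56.8 kg/m^2, f = 250 Hz
Formula: TL = 20 * log10(m * f) - 47.3
Compute m * f = 56.8 * 250 = 14200.0
Compute log10(14200.0) = 4.152288
Compute 20 * 4.152288 = 83.0458
TL = 83.0458 - 47.3 = 35.75

35.75 dB


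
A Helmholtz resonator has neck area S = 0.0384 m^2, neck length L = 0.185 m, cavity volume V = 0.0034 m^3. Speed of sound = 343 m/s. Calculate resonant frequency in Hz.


Given values:
  S = 0.0384 m^2, L = 0.185 m, V = 0.0034 m^3, c = 343 m/s
Formula: f = (c / (2*pi)) * sqrt(S / (V * L))
Compute V * L = 0.0034 * 0.185 = 0.000629
Compute S / (V * L) = 0.0384 / 0.000629 = 61.0493
Compute sqrt(61.0493) = 7.813405
Compute c / (2*pi) = 343 / 6.283185 = 54.590148
f = 54.590148 * 7.813405 = 426.53

426.53 Hz


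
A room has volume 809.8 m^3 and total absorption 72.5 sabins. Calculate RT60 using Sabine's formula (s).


Given values:
  V = 809.8 m^3
  A = 72.5 sabins
Formula: RT60 = 0.161 * V / A
Numerator: 0.161 * 809.8 = 130.3778
RT60 = 130.3778 / 72.5 = 1.798

1.798 s


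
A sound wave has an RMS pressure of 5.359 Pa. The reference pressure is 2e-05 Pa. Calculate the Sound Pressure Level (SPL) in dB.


Given values:
  p = 5.359 Pa
  p_ref = 2e-05 Pa
Formula: SPL = 20 * log10(p / p_ref)
Compute ratio: p / p_ref = 5.359 / 2e-05 = 267950
Compute log10: log10(267950) = 5.428054
Multiply: SPL = 20 * 5.428054 = 108.56

108.56 dB


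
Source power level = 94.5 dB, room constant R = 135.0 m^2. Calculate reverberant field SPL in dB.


Given values:
  Lw = 94.5 dB, R = 135.0 m^2
Formula: SPL = Lw + 10 * log10(4 / R)
Compute 4 / R = 4 / 135.0 = 0.02963
Compute 10 * log10(0.02963) = -15.2827
SPL = 94.5 + (-15.2827) = 79.22

79.22 dB
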